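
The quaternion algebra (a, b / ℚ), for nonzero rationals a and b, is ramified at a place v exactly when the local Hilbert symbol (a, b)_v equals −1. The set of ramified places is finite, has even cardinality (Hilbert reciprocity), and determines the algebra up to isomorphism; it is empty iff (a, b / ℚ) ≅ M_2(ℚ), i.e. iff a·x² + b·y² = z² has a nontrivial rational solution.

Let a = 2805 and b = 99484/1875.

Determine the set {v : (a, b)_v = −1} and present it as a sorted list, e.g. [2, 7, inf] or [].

[5, 7, 11, 19]

Mod squares: a ≡ 2805, b ≡ 74613. Check v ∈ {∞, 2, 3, 5, 7, 11, 17, 19}.
v=7: a=7^0·(≡5), b=7^1·(≡5) mod 7; (5|7)=-1, (5|7)=-1; (−1)^{0·1·3}·(-1)^1·(-1)^0 = -1.
v=19: a=19^0·(≡12), b=19^1·(≡14) mod 19; (12|19)=-1, (14|19)=-1; (−1)^{0·1·9}·(-1)^1·(-1)^0 = -1.
v=17: a=17^1·(≡12), b=17^1·(≡11) mod 17; (12|17)=-1, (11|17)=-1; (−1)^{1·1·8}·(-1)^1·(-1)^1 = +1.
v=11: a=11^1·(≡2), b=11^1·(≡7) mod 11; (2|11)=-1, (7|11)=-1; (−1)^{1·1·5}·(-1)^1·(-1)^1 = -1.
v=2: v_2(a)=0, v_2(b)=2; units ≡ 5, 5 (mod 8); ε·ε+αω+βω = 0·0+0·1+2·1 ≡ 0  ⇒  (a,b)_2 = +1.
v=5: a=5^1·(≡1), b=5^-4·(≡3) mod 5; (1|5)=+1, (3|5)=-1; (−1)^{1·-4·2}·(+1)^-4·(-1)^1 = -1.
v=3: a=3^1·(≡2), b=3^-1·(≡1) mod 3; (2|3)=-1, (1|3)=+1; (−1)^{1·-1·1}·(-1)^-1·(+1)^1 = +1.
v=∞: 2805 > 0 and 74613 > 0  ⇒  (a,b)_∞ = +1.
|Ram(2805, 74613)| = 4, even; anisotropic at {5, 7, 11, 19}.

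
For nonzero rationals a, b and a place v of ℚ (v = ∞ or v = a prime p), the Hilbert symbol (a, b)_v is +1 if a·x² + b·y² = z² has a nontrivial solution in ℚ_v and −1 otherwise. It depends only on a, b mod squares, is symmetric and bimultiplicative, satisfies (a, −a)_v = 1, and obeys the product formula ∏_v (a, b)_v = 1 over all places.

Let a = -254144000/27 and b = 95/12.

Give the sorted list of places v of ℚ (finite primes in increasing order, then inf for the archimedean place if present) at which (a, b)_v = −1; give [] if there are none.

Mod squares: a ≡ -330, b ≡ 285. Check v ∈ {∞, 2, 3, 5, 11, 19}.
v=∞: -330 < 0 and 285 > 0  ⇒  (a,b)_∞ = +1.
v=5: a=5^3·(≡4), b=5^1·(≡2) mod 5; (4|5)=+1, (2|5)=-1; (−1)^{3·1·2}·(+1)^1·(-1)^3 = -1.
v=3: a=3^-3·(≡1), b=3^-1·(≡2) mod 3; (1|3)=+1, (2|3)=-1; (−1)^{-3·-1·1}·(+1)^-1·(-1)^-3 = +1.
v=11: a=11^1·(≡3), b=11^0·(≡7) mod 11; (3|11)=+1, (7|11)=-1; (−1)^{1·0·5}·(+1)^0·(-1)^1 = -1.
v=19: a=19^2·(≡8), b=19^1·(≡2) mod 19; (8|19)=-1, (2|19)=-1; (−1)^{2·1·9}·(-1)^1·(-1)^2 = -1.
v=2: v_2(a)=9, v_2(b)=-2; units ≡ 3, 5 (mod 8); ε·ε+αω+βω = 1·0+9·1+-2·1 ≡ 1  ⇒  (a,b)_2 = -1.
Ram(-330, 285) = {2, 5, 11, 19}; no ℚ_2-point on the conic.

[2, 5, 11, 19]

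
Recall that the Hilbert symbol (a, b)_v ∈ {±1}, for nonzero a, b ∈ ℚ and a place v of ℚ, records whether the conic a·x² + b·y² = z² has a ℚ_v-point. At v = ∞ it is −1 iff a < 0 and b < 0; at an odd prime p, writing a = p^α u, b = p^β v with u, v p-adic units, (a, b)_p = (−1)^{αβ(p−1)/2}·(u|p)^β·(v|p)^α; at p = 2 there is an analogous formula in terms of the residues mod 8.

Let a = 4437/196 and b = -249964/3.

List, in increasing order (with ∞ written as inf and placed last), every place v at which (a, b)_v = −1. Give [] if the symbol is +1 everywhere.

(a, b) ≡ (493, -187473) mod (ℚ^×)²; places V = {2, 3, 7, 11, 13, 17, 19, 23, 29, ∞}.
(a,b)_7: α=-2, u≡5; β=0, v≡2 (mod 7); (5|7)=-1, (2|7)=+1; sign (−1)^0·-1^0·+1^-2 = +1.
(a,b)_17: α=1, u≡12; β=0, v≡7 (mod 17); (12|17)=-1, (7|17)=-1; sign (−1)^0·-1^0·-1^1 = -1.
(a,b)_11: α=0, u≡9; β=1, v≡8 (mod 11); (9|11)=+1, (8|11)=-1; sign (−1)^0·+1^1·-1^0 = +1.
(a,b)_2: α=-2, β=2; u≡5, v≡7 (mod 8); ε(u)ε(v)=0·1, αω(v)=-2·0, βω(u)=2·1; sum ≡ 0  ⇒  +1.
(a,b)_13: α=0, u≡4; β=1, v≡4 (mod 13); (4|13)=+1, (4|13)=+1; sign (−1)^0·+1^1·+1^0 = +1.
(a,b)_3: α=2, u≡1; β=-1, v≡2 (mod 3); (1|3)=+1, (2|3)=-1; sign (−1)^0·+1^-1·-1^2 = +1.
(a,b)_23: α=0, u≡19; β=1, v≡19 (mod 23); (19|23)=-1, (19|23)=-1; sign (−1)^0·-1^1·-1^0 = -1.
(a,b)_29: α=1, u≡3; β=0, v≡15 (mod 29); (3|29)=-1, (15|29)=-1; sign (−1)^0·-1^0·-1^1 = -1.
(a,b)_19: α=0, u≡8; β=1, v≡10 (mod 19); (8|19)=-1, (10|19)=-1; sign (−1)^0·-1^1·-1^0 = -1.
(a,b)_∞: sgn(493)=+, sgn(-187473)=−, so +1.
(493, -187473 / ℚ) ramifies at {17, 19, 23, 29}: a division algebra.

[17, 19, 23, 29]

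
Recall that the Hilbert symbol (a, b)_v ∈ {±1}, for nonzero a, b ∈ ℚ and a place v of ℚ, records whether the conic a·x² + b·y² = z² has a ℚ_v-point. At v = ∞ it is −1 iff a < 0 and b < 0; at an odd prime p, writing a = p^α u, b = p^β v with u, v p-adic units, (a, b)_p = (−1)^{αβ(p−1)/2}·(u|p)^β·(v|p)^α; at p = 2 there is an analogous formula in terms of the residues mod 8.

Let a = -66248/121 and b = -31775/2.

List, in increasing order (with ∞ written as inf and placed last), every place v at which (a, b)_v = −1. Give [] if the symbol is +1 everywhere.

[31, inf]

(a, b) ≡ (-2, -2542) mod (ℚ^×)²; places V = {2, 5, 7, 11, 13, 31, 41, ∞}.
(a,b)_13: α=2, u≡6; β=0, v≡5 (mod 13); (6|13)=-1, (5|13)=-1; sign (−1)^0·-1^0·-1^2 = +1.
(a,b)_∞: sgn(-2)=−, sgn(-2542)=−, so -1.
(a,b)_7: α=2, u≡3; β=0, v≡6 (mod 7); (3|7)=-1, (6|7)=-1; sign (−1)^0·-1^0·-1^2 = +1.
(a,b)_11: α=-2, u≡5; β=0, v≡2 (mod 11); (5|11)=+1, (2|11)=-1; sign (−1)^0·+1^0·-1^-2 = +1.
(a,b)_2: α=3, β=-1; u≡7, v≡1 (mod 8); ε(u)ε(v)=1·0, αω(v)=3·0, βω(u)=-1·0; sum ≡ 0  ⇒  +1.
(a,b)_41: α=0, u≡37; β=1, v≡2 (mod 41); (37|41)=+1, (2|41)=+1; sign (−1)^0·+1^1·+1^0 = +1.
(a,b)_5: α=0, u≡2; β=2, v≡2 (mod 5); (2|5)=-1, (2|5)=-1; sign (−1)^0·-1^2·-1^0 = +1.
(a,b)_31: α=0, u≡21; β=1, v≡30 (mod 31); (21|31)=-1, (30|31)=-1; sign (−1)^0·-1^1·-1^0 = -1.
Ram(-2, -2542) = {31, ∞}; no ℚ_31-point on the conic.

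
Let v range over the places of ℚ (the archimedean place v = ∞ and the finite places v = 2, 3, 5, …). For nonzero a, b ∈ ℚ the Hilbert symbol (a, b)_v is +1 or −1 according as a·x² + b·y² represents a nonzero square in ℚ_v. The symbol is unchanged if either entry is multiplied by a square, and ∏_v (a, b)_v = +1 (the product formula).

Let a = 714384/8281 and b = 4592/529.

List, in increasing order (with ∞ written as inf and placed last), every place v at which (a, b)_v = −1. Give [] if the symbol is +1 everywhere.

[7, 41]

Mod squares: a ≡ 41, b ≡ 287. Check v ∈ {∞, 2, 3, 7, 11, 13, 23, 41}.
v=11: a=11^2·(≡7), b=11^0·(≡5) mod 11; (7|11)=-1, (5|11)=+1; (−1)^{2·0·5}·(-1)^0·(+1)^2 = +1.
v=13: a=13^-2·(≡6), b=13^0·(≡9) mod 13; (6|13)=-1, (9|13)=+1; (−1)^{-2·0·6}·(-1)^0·(+1)^-2 = +1.
v=41: a=41^1·(≡1), b=41^1·(≡13) mod 41; (1|41)=+1, (13|41)=-1; (−1)^{1·1·20}·(+1)^1·(-1)^1 = -1.
v=3: a=3^2·(≡2), b=3^0·(≡2) mod 3; (2|3)=-1, (2|3)=-1; (−1)^{2·0·1}·(-1)^0·(-1)^2 = +1.
v=∞: 41 > 0 and 287 > 0  ⇒  (a,b)_∞ = +1.
v=7: a=7^-2·(≡6), b=7^1·(≡3) mod 7; (6|7)=-1, (3|7)=-1; (−1)^{-2·1·3}·(-1)^1·(-1)^-2 = -1.
v=23: a=23^0·(≡4), b=23^-2·(≡15) mod 23; (4|23)=+1, (15|23)=-1; (−1)^{0·-2·11}·(+1)^-2·(-1)^0 = +1.
v=2: v_2(a)=4, v_2(b)=4; units ≡ 1, 7 (mod 8); ε·ε+αω+βω = 0·1+4·0+4·0 ≡ 0  ⇒  (a,b)_2 = +1.
|Ram(41, 287)| = 2, even; anisotropic at {7, 41}.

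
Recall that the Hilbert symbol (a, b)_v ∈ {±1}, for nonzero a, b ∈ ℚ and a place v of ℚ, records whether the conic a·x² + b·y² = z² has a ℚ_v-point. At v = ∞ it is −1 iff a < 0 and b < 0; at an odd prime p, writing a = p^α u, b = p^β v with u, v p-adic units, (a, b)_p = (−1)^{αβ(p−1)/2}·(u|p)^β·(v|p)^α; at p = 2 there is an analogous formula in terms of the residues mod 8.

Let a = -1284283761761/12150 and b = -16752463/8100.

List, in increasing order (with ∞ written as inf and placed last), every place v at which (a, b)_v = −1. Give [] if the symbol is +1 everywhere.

[3, 7, 13, inf]

(a, b) ≡ (-6006, -7) mod (ℚ^×)²; places V = {2, 3, 5, 7, 11, 13, 17, 43, ∞}.
(a,b)_11: α=1, u≡1; β=0, v≡5 (mod 11); (1|11)=+1, (5|11)=+1; sign (−1)^0·+1^0·+1^1 = +1.
(a,b)_17: α=2, u≡3; β=2, v≡11 (mod 17); (3|17)=-1, (11|17)=-1; sign (−1)^0·-1^2·-1^2 = +1.
(a,b)_5: α=-2, u≡4; β=-2, v≡3 (mod 5); (4|5)=+1, (3|5)=-1; sign (−1)^0·+1^-2·-1^-2 = +1.
(a,b)_13: α=1, u≡2; β=2, v≡11 (mod 13); (2|13)=-1, (11|13)=-1; sign (−1)^0·-1^2·-1^1 = -1.
(a,b)_∞: sgn(-6006)=−, sgn(-7)=−, so -1.
(a,b)_7: α=5, u≡3; β=3, v≡5 (mod 7); (3|7)=-1, (5|7)=-1; sign (−1)^1·-1^3·-1^5 = -1.
(a,b)_43: α=2, u≡1; β=0, v≡13 (mod 43); (1|43)=+1, (13|43)=+1; sign (−1)^0·+1^0·+1^2 = +1.
(a,b)_2: α=-1, β=-2; u≡5, v≡1 (mod 8); ε(u)ε(v)=0·0, αω(v)=-1·0, βω(u)=-2·1; sum ≡ 0  ⇒  +1.
(a,b)_3: α=-5, u≡2; β=-4, v≡2 (mod 3); (2|3)=-1, (2|3)=-1; sign (−1)^0·-1^-4·-1^-5 = -1.
(-6006, -7 / ℚ) ramifies at {3, 7, 13, ∞}: a division algebra.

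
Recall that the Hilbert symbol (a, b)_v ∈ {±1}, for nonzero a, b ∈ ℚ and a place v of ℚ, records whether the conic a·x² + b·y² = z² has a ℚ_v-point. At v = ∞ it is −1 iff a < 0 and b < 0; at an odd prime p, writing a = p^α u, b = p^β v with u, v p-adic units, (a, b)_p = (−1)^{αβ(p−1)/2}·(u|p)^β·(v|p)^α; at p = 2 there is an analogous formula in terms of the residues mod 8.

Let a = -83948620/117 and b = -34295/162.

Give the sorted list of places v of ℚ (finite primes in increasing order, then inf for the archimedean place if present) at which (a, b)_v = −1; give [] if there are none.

[7, 13, 19, 23, 31, inf]

(a, b) ≡ (-324415, -190) mod (ℚ^×)²; places V = {2, 3, 5, 7, 13, 19, 23, 29, 31, ∞}.
(a,b)_23: α=1, u≡11; β=0, v≡21 (mod 23); (11|23)=-1, (21|23)=-1; sign (−1)^0·-1^0·-1^1 = -1.
(a,b)_5: α=1, u≡3; β=1, v≡3 (mod 5); (3|5)=-1, (3|5)=-1; sign (−1)^0·-1^1·-1^1 = +1.
(a,b)_19: α=0, u≡10; β=3, v≡9 (mod 19); (10|19)=-1, (9|19)=+1; sign (−1)^0·-1^3·+1^0 = -1.
(a,b)_3: α=-2, u≡2; β=-4, v≡2 (mod 3); (2|3)=-1, (2|3)=-1; sign (−1)^0·-1^-4·-1^-2 = +1.
(a,b)_31: α=1, u≡11; β=0, v≡12 (mod 31); (11|31)=-1, (12|31)=-1; sign (−1)^0·-1^0·-1^1 = -1.
(a,b)_∞: sgn(-324415)=−, sgn(-190)=−, so -1.
(a,b)_2: α=2, β=-1; u≡1, v≡1 (mod 8); ε(u)ε(v)=0·0, αω(v)=2·0, βω(u)=-1·0; sum ≡ 0  ⇒  +1.
(a,b)_7: α=1, u≡4; β=0, v≡5 (mod 7); (4|7)=+1, (5|7)=-1; sign (−1)^0·+1^0·-1^1 = -1.
(a,b)_13: α=-1, u≡7; β=0, v≡2 (mod 13); (7|13)=-1, (2|13)=-1; sign (−1)^0·-1^0·-1^-1 = -1.
(a,b)_29: α=2, u≡27; β=0, v≡28 (mod 29); (27|29)=-1, (28|29)=+1; sign (−1)^0·-1^0·+1^2 = +1.
Ram(-324415, -190) = {7, 13, 19, 23, 31, ∞}; no ℚ_7-point on the conic.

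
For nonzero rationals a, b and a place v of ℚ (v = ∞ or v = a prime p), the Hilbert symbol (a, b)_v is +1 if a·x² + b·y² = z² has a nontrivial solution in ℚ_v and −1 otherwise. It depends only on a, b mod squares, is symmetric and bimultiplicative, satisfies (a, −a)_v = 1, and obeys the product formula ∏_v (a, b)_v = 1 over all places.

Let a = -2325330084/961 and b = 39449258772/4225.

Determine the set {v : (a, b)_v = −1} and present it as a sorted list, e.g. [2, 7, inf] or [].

[3, 29]

Mod squares: a ≡ -2001, b ≡ 154077. Check v ∈ {∞, 2, 3, 5, 7, 11, 13, 23, 29, 31}.
v=7: a=7^4·(≡4), b=7^1·(≡3) mod 7; (4|7)=+1, (3|7)=-1; (−1)^{4·1·3}·(+1)^1·(-1)^4 = +1.
v=3: a=3^1·(≡2), b=3^1·(≡2) mod 3; (2|3)=-1, (2|3)=-1; (−1)^{1·1·1}·(-1)^1·(-1)^1 = -1.
v=23: a=23^1·(≡14), b=23^3·(≡9) mod 23; (14|23)=-1, (9|23)=+1; (−1)^{1·3·11}·(-1)^3·(+1)^1 = +1.
v=13: a=13^0·(≡12), b=13^-2·(≡12) mod 13; (12|13)=+1, (12|13)=+1; (−1)^{0·-2·6}·(+1)^-2·(+1)^0 = +1.
v=11: a=11^2·(≡3), b=11^3·(≡5) mod 11; (3|11)=+1, (5|11)=+1; (−1)^{2·3·5}·(+1)^3·(+1)^2 = +1.
v=5: a=5^0·(≡1), b=5^-2·(≡3) mod 5; (1|5)=+1, (3|5)=-1; (−1)^{0·-2·2}·(+1)^-2·(-1)^0 = +1.
v=31: a=31^-2·(≡4), b=31^0·(≡2) mod 31; (4|31)=+1, (2|31)=+1; (−1)^{-2·0·15}·(+1)^0·(+1)^-2 = +1.
v=∞: -2001 < 0 and 154077 > 0  ⇒  (a,b)_∞ = +1.
v=29: a=29^1·(≡11), b=29^1·(≡13) mod 29; (11|29)=-1, (13|29)=+1; (−1)^{1·1·14}·(-1)^1·(+1)^1 = -1.
v=2: v_2(a)=2, v_2(b)=2; units ≡ 7, 5 (mod 8); ε·ε+αω+βω = 1·0+2·1+2·0 ≡ 0  ⇒  (a,b)_2 = +1.
Ram(-2001, 154077) = {3, 29}; no ℚ_3-point on the conic.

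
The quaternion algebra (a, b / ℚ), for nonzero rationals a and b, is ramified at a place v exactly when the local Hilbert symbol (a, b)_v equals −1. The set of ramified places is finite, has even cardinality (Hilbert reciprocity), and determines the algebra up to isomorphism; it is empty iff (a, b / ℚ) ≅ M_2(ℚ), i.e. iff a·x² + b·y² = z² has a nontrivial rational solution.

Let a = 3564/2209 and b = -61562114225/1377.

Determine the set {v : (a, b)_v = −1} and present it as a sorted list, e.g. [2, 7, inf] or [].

Mod squares: a ≡ 11, b ≡ -14902897. Check v ∈ {∞, 2, 3, 5, 11, 17, 19, 29, 37, 43, 47, 53}.
v=37: a=37^0·(≡9), b=37^1·(≡34) mod 37; (9|37)=+1, (34|37)=+1; (−1)^{0·1·18}·(+1)^1·(+1)^0 = +1.
v=3: a=3^4·(≡2), b=3^-4·(≡2) mod 3; (2|3)=-1, (2|3)=-1; (−1)^{4·-4·1}·(-1)^-4·(-1)^4 = +1.
v=11: a=11^1·(≡3), b=11^0·(≡2) mod 11; (3|11)=+1, (2|11)=-1; (−1)^{1·0·5}·(+1)^0·(-1)^1 = -1.
v=5: a=5^0·(≡1), b=5^2·(≡3) mod 5; (1|5)=+1, (3|5)=-1; (−1)^{0·2·2}·(+1)^2·(-1)^0 = +1.
v=19: a=19^0·(≡6), b=19^1·(≡14) mod 19; (6|19)=+1, (14|19)=-1; (−1)^{0·1·9}·(+1)^1·(-1)^0 = +1.
v=2: v_2(a)=2, v_2(b)=0; units ≡ 3, 7 (mod 8); ε·ε+αω+βω = 1·1+2·0+0·1 ≡ 1  ⇒  (a,b)_2 = -1.
v=29: a=29^0·(≡11), b=29^1·(≡4) mod 29; (11|29)=-1, (4|29)=+1; (−1)^{0·1·14}·(-1)^1·(+1)^0 = -1.
v=17: a=17^0·(≡6), b=17^-1·(≡16) mod 17; (6|17)=-1, (16|17)=+1; (−1)^{0·-1·8}·(-1)^-1·(+1)^0 = -1.
v=43: a=43^0·(≡40), b=43^1·(≡13) mod 43; (40|43)=+1, (13|43)=+1; (−1)^{0·1·21}·(+1)^1·(+1)^0 = +1.
v=47: a=47^-2·(≡39), b=47^0·(≡25) mod 47; (39|47)=-1, (25|47)=+1; (−1)^{-2·0·23}·(-1)^0·(+1)^-2 = +1.
v=53: a=53^0·(≡46), b=53^2·(≡48) mod 53; (46|53)=+1, (48|53)=-1; (−1)^{0·2·26}·(+1)^2·(-1)^0 = +1.
v=∞: 11 > 0 and -14902897 < 0  ⇒  (a,b)_∞ = +1.
|Ram(11, -14902897)| = 4, even; anisotropic at {2, 11, 17, 29}.

[2, 11, 17, 29]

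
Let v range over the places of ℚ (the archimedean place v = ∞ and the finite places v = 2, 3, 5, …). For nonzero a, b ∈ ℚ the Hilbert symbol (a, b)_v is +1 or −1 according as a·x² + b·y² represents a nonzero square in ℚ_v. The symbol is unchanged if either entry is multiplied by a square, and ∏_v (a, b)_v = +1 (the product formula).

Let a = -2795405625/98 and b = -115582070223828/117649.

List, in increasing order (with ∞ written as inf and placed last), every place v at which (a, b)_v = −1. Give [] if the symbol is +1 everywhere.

[13, 23, 41, inf]

Mod squares: a ≡ -993922, b ≡ -13. Check v ∈ {∞, 2, 3, 5, 7, 13, 17, 23, 31, 41}.
v=13: a=13^0·(≡2), b=13^1·(≡12) mod 13; (2|13)=-1, (12|13)=+1; (−1)^{0·1·6}·(-1)^1·(+1)^0 = -1.
v=41: a=41^1·(≡28), b=41^2·(≡24) mod 41; (28|41)=-1, (24|41)=-1; (−1)^{1·2·20}·(-1)^2·(-1)^1 = -1.
v=5: a=5^4·(≡2), b=5^0·(≡3) mod 5; (2|5)=-1, (3|5)=-1; (−1)^{4·0·2}·(-1)^0·(-1)^4 = +1.
v=2: v_2(a)=-1, v_2(b)=2; units ≡ 7, 3 (mod 8); ε·ε+αω+βω = 1·1+-1·1+2·0 ≡ 0  ⇒  (a,b)_2 = +1.
v=∞: -993922 < 0 and -13 < 0  ⇒  (a,b)_∞ = -1.
v=31: a=31^1·(≡26), b=31^2·(≡19) mod 31; (26|31)=-1, (19|31)=+1; (−1)^{1·2·15}·(-1)^2·(+1)^1 = +1.
v=23: a=23^1·(≡9), b=23^2·(≡7) mod 23; (9|23)=+1, (7|23)=-1; (−1)^{1·2·11}·(+1)^2·(-1)^1 = -1.
v=7: a=7^-2·(≡1), b=7^-6·(≡2) mod 7; (1|7)=+1, (2|7)=+1; (−1)^{-2·-6·3}·(+1)^-6·(+1)^-2 = +1.
v=3: a=3^2·(≡2), b=3^2·(≡2) mod 3; (2|3)=-1, (2|3)=-1; (−1)^{2·2·1}·(-1)^2·(-1)^2 = +1.
v=17: a=17^1·(≡12), b=17^2·(≡2) mod 17; (12|17)=-1, (2|17)=+1; (−1)^{1·2·8}·(-1)^2·(+1)^1 = +1.
(-993922, -13 / ℚ) ramifies at {13, 23, 41, ∞}: a division algebra.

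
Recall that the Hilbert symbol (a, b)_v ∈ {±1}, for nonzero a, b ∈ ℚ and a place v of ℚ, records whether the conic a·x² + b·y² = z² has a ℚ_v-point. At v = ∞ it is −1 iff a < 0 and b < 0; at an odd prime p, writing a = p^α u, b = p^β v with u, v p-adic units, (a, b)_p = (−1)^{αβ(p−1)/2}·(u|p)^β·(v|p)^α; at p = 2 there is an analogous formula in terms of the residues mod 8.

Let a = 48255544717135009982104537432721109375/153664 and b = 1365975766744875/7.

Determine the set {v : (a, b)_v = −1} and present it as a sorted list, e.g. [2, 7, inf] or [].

[11, 13, 17, 29]

Mod squares: a ≡ 666159, b ≡ 1453336885. Check v ∈ {∞, 2, 3, 5, 7, 11, 13, 17, 19, 29, 31}.
v=2: v_2(a)=-6, v_2(b)=0; units ≡ 7, 5 (mod 8); ε·ε+αω+βω = 1·0+-6·1+0·0 ≡ 0  ⇒  (a,b)_2 = +1.
v=3: a=3^21·(≡2), b=3^6·(≡1) mod 3; (2|3)=-1, (1|3)=+1; (−1)^{21·6·1}·(-1)^6·(+1)^21 = +1.
v=29: a=29^3·(≡10), b=29^1·(≡24) mod 29; (10|29)=-1, (24|29)=+1; (−1)^{3·1·14}·(-1)^1·(+1)^3 = -1.
v=11: a=11^2·(≡7), b=11^1·(≡10) mod 11; (7|11)=-1, (10|11)=-1; (−1)^{2·1·5}·(-1)^1·(-1)^2 = -1.
v=5: a=5^6·(≡4), b=5^3·(≡2) mod 5; (4|5)=+1, (2|5)=-1; (−1)^{6·3·2}·(+1)^3·(-1)^6 = +1.
v=13: a=13^1·(≡1), b=13^1·(≡6) mod 13; (1|13)=+1, (6|13)=-1; (−1)^{1·1·6}·(+1)^1·(-1)^1 = -1.
v=19: a=19^7·(≡5), b=19^3·(≡10) mod 19; (5|19)=+1, (10|19)=-1; (−1)^{7·3·9}·(+1)^3·(-1)^7 = +1.
v=17: a=17^2·(≡14), b=17^1·(≡5) mod 17; (14|17)=-1, (5|17)=-1; (−1)^{2·1·8}·(-1)^1·(-1)^2 = -1.
v=∞: 666159 > 0 and 1453336885 > 0  ⇒  (a,b)_∞ = +1.
v=31: a=31^3·(≡13), b=31^1·(≡25) mod 31; (13|31)=-1, (25|31)=+1; (−1)^{3·1·15}·(-1)^1·(+1)^3 = +1.
v=7: a=7^-4·(≡1), b=7^-1·(≡6) mod 7; (1|7)=+1, (6|7)=-1; (−1)^{-4·-1·3}·(+1)^-1·(-1)^-4 = +1.
(666159, 1453336885 / ℚ) ramifies at {11, 13, 17, 29}: a division algebra.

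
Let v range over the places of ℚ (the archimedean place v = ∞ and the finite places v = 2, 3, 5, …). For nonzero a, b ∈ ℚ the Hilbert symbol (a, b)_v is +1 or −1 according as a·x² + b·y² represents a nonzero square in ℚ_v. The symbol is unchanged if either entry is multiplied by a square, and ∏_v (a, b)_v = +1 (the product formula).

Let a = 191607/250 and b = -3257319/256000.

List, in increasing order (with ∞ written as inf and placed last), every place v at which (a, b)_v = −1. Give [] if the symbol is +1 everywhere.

Mod squares: a ≡ 6630, b ≡ -390. Check v ∈ {∞, 2, 3, 5, 13, 17}.
v=3: a=3^1·(≡2), b=3^1·(≡2) mod 3; (2|3)=-1, (2|3)=-1; (−1)^{1·1·1}·(-1)^1·(-1)^1 = -1.
v=5: a=5^-3·(≡1), b=5^-3·(≡2) mod 5; (1|5)=+1, (2|5)=-1; (−1)^{-3·-3·2}·(+1)^-3·(-1)^-3 = -1.
v=2: v_2(a)=-1, v_2(b)=-11; units ≡ 3, 5 (mod 8); ε·ε+αω+βω = 1·0+-1·1+-11·1 ≡ 0  ⇒  (a,b)_2 = +1.
v=∞: 6630 > 0 and -390 < 0  ⇒  (a,b)_∞ = +1.
v=17: a=17^3·(≡16), b=17^4·(≡13) mod 17; (16|17)=+1, (13|17)=+1; (−1)^{3·4·8}·(+1)^4·(+1)^3 = +1.
v=13: a=13^1·(≡12), b=13^1·(≡3) mod 13; (12|13)=+1, (3|13)=+1; (−1)^{1·1·6}·(+1)^1·(+1)^1 = +1.
|Ram(6630, -390)| = 2, even; anisotropic at {3, 5}.

[3, 5]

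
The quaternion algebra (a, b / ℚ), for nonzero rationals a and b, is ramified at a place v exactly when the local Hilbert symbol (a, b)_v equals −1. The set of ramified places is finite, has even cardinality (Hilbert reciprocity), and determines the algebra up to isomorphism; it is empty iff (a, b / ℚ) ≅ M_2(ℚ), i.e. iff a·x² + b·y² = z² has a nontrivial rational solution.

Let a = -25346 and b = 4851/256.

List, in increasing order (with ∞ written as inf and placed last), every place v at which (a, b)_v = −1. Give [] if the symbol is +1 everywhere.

[23, 29]

Mod squares: a ≡ -25346, b ≡ 11. Check v ∈ {∞, 2, 3, 7, 11, 19, 23, 29}.
v=2: v_2(a)=1, v_2(b)=-8; units ≡ 7, 3 (mod 8); ε·ε+αω+βω = 1·1+1·1+-8·0 ≡ 0  ⇒  (a,b)_2 = +1.
v=3: a=3^0·(≡1), b=3^2·(≡2) mod 3; (1|3)=+1, (2|3)=-1; (−1)^{0·2·1}·(+1)^2·(-1)^0 = +1.
v=7: a=7^0·(≡1), b=7^2·(≡2) mod 7; (1|7)=+1, (2|7)=+1; (−1)^{0·2·3}·(+1)^2·(+1)^0 = +1.
v=11: a=11^0·(≡9), b=11^1·(≡4) mod 11; (9|11)=+1, (4|11)=+1; (−1)^{0·1·5}·(+1)^1·(+1)^0 = +1.
v=23: a=23^1·(≡2), b=23^0·(≡7) mod 23; (2|23)=+1, (7|23)=-1; (−1)^{1·0·11}·(+1)^0·(-1)^1 = -1.
v=∞: -25346 < 0 and 11 > 0  ⇒  (a,b)_∞ = +1.
v=19: a=19^1·(≡15), b=19^0·(≡7) mod 19; (15|19)=-1, (7|19)=+1; (−1)^{1·0·9}·(-1)^0·(+1)^1 = +1.
v=29: a=29^1·(≡25), b=29^0·(≡10) mod 29; (25|29)=+1, (10|29)=-1; (−1)^{1·0·14}·(+1)^0·(-1)^1 = -1.
Ram(-25346, 11) = {23, 29}; no ℚ_23-point on the conic.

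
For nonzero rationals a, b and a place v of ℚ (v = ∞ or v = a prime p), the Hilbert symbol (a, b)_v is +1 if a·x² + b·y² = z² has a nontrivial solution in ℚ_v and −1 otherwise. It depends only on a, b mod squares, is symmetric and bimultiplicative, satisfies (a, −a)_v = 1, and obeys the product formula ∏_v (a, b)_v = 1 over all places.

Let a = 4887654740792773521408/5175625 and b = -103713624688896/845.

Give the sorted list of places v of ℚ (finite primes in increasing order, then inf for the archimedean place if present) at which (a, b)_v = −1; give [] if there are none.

[2, 5, 23, 29]

(a, b) ≡ (15283, -10005) mod (ℚ^×)²; places V = {2, 3, 5, 7, 13, 17, 23, 29, 31, ∞}.
(a,b)_2: α=12, β=8; u≡3, v≡3 (mod 8); ε(u)ε(v)=1·1, αω(v)=12·1, βω(u)=8·1; sum ≡ 1  ⇒  -1.
(a,b)_29: α=1, u≡4; β=1, v≡12 (mod 29); (4|29)=+1, (12|29)=-1; sign (−1)^0·+1^1·-1^1 = -1.
(a,b)_7: α=-2, u≡2; β=0, v≡6 (mod 7); (2|7)=+1, (6|7)=-1; sign (−1)^0·+1^0·-1^-2 = +1.
(a,b)_13: α=-2, u≡7; β=-2, v≡5 (mod 13); (7|13)=-1, (5|13)=-1; sign (−1)^0·-1^-2·-1^-2 = +1.
(a,b)_23: α=2, u≡20; β=1, v≡1 (mod 23); (20|23)=-1, (1|23)=+1; sign (−1)^0·-1^1·+1^2 = -1.
(a,b)_∞: sgn(15283)=+, sgn(-10005)=−, so +1.
(a,b)_3: α=12, u≡1; β=7, v≡1 (mod 3); (1|3)=+1, (1|3)=+1; sign (−1)^0·+1^7·+1^12 = +1.
(a,b)_31: α=3, u≡28; β=2, v≡8 (mod 31); (28|31)=+1, (8|31)=+1; sign (−1)^0·+1^2·+1^3 = +1.
(a,b)_5: α=-4, u≡3; β=-1, v≡1 (mod 5); (3|5)=-1, (1|5)=+1; sign (−1)^0·-1^-1·+1^-4 = -1.
(a,b)_17: α=3, u≡16; β=2, v≡1 (mod 17); (16|17)=+1, (1|17)=+1; sign (−1)^0·+1^2·+1^3 = +1.
Ram(15283, -10005) = {2, 5, 23, 29}; no ℚ_2-point on the conic.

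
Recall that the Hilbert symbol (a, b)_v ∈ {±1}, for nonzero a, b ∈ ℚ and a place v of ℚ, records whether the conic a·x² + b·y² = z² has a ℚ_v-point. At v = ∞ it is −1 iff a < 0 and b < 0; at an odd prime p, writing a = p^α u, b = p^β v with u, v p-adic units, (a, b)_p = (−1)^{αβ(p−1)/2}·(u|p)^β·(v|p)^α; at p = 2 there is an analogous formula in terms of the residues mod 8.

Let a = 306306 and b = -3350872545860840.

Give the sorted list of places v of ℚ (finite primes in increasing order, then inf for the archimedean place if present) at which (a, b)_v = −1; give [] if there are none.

[2, 11, 13, 17]

Mod squares: a ≡ 34034, b ≡ -10010. Check v ∈ {∞, 2, 3, 5, 7, 11, 13, 17}.
v=17: a=17^1·(≡15), b=17^4·(≡14) mod 17; (15|17)=+1, (14|17)=-1; (−1)^{1·4·8}·(+1)^4·(-1)^1 = -1.
v=11: a=11^1·(≡5), b=11^3·(≡4) mod 11; (5|11)=+1, (4|11)=+1; (−1)^{1·3·5}·(+1)^3·(+1)^1 = -1.
v=7: a=7^1·(≡1), b=7^3·(≡6) mod 7; (1|7)=+1, (6|7)=-1; (−1)^{1·3·3}·(+1)^3·(-1)^1 = +1.
v=13: a=13^1·(≡6), b=13^3·(≡9) mod 13; (6|13)=-1, (9|13)=+1; (−1)^{1·3·6}·(-1)^3·(+1)^1 = -1.
v=2: v_2(a)=1, v_2(b)=3; units ≡ 1, 3 (mod 8); ε·ε+αω+βω = 0·1+1·1+3·0 ≡ 1  ⇒  (a,b)_2 = -1.
v=3: a=3^2·(≡2), b=3^0·(≡1) mod 3; (2|3)=-1, (1|3)=+1; (−1)^{2·0·1}·(-1)^0·(+1)^2 = +1.
v=5: a=5^0·(≡1), b=5^1·(≡2) mod 5; (1|5)=+1, (2|5)=-1; (−1)^{0·1·2}·(+1)^1·(-1)^0 = +1.
v=∞: 34034 > 0 and -10010 < 0  ⇒  (a,b)_∞ = +1.
Ram(34034, -10010) = {2, 11, 13, 17}; no ℚ_2-point on the conic.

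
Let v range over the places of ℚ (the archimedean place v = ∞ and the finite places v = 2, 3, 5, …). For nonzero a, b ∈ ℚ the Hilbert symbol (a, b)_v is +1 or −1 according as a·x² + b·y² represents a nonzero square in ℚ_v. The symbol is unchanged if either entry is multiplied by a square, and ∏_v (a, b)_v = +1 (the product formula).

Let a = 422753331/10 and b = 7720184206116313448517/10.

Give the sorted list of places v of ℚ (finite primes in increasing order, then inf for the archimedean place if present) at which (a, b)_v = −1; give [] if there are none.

[5, 11, 13, 17]

(a, b) ≡ (510510, 3570) mod (ℚ^×)²; places V = {2, 3, 5, 7, 11, 13, 17, ∞}.
(a,b)_17: α=1, u≡9; β=3, v≡3 (mod 17); (9|17)=+1, (3|17)=-1; sign (−1)^0·+1^3·-1^1 = -1.
(a,b)_7: α=3, u≡2; β=7, v≡6 (mod 7); (2|7)=+1, (6|7)=-1; sign (−1)^1·+1^7·-1^3 = +1.
(a,b)_13: α=3, u≡1; β=6, v≡6 (mod 13); (1|13)=+1, (6|13)=-1; sign (−1)^0·+1^6·-1^3 = -1.
(a,b)_3: α=1, u≡1; β=3, v≡2 (mod 3); (1|3)=+1, (2|3)=-1; sign (−1)^1·+1^3·-1^1 = +1.
(a,b)_2: α=-1, β=-1; u≡7, v≡1 (mod 8); ε(u)ε(v)=1·0, αω(v)=-1·0, βω(u)=-1·0; sum ≡ 0  ⇒  +1.
(a,b)_∞: sgn(510510)=+, sgn(3570)=+, so +1.
(a,b)_5: α=-1, u≡3; β=-1, v≡1 (mod 5); (3|5)=-1, (1|5)=+1; sign (−1)^0·-1^-1·+1^-1 = -1.
(a,b)_11: α=1, u≡9; β=4, v≡2 (mod 11); (9|11)=+1, (2|11)=-1; sign (−1)^0·+1^4·-1^1 = -1.
(510510, 3570 / ℚ) ramifies at {5, 11, 13, 17}: a division algebra.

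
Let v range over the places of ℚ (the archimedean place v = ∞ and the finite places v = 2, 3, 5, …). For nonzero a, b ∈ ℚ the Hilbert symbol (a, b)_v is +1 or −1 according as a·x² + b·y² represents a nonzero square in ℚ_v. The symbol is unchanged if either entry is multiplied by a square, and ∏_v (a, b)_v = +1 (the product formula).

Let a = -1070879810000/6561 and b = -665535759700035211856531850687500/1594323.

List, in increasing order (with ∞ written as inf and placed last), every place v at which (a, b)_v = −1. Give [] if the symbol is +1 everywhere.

[2, 11, 17, 23, 31, inf]

(a, b) ≡ (-2185469, -399993) mod (ℚ^×)²; places V = {2, 3, 5, 7, 11, 13, 17, 23, 29, 31, ∞}.
(a,b)_∞: sgn(-2185469)=−, sgn(-399993)=−, so -1.
(a,b)_31: α=1, u≡12; β=3, v≡6 (mod 31); (12|31)=-1, (6|31)=-1; sign (−1)^1·-1^3·-1^1 = -1.
(a,b)_13: α=1, u≡10; β=4, v≡1 (mod 13); (10|13)=+1, (1|13)=+1; sign (−1)^0·+1^4·+1^1 = +1.
(a,b)_5: α=4, u≡4; β=6, v≡2 (mod 5); (4|5)=+1, (2|5)=-1; sign (−1)^0·+1^6·-1^4 = +1.
(a,b)_2: α=4, β=2; u≡3, v≡7 (mod 8); ε(u)ε(v)=1·1, αω(v)=4·0, βω(u)=2·1; sum ≡ 1  ⇒  -1.
(a,b)_11: α=1, u≡3; β=3, v≡9 (mod 11); (3|11)=+1, (9|11)=+1; sign (−1)^1·+1^3·+1^1 = -1.
(a,b)_17: α=1, u≡10; β=3, v≡8 (mod 17); (10|17)=-1, (8|17)=+1; sign (−1)^0·-1^3·+1^1 = -1.
(a,b)_7: α=2, u≡2; β=6, v≡2 (mod 7); (2|7)=+1, (2|7)=+1; sign (−1)^0·+1^6·+1^2 = +1.
(a,b)_3: α=-8, u≡1; β=-13, v≡1 (mod 3); (1|3)=+1, (1|3)=+1; sign (−1)^0·+1^-13·+1^-8 = +1.
(a,b)_23: α=0, u≡11; β=1, v≡22 (mod 23); (11|23)=-1, (22|23)=-1; sign (−1)^0·-1^1·-1^0 = -1.
(a,b)_29: α=1, u≡27; β=4, v≡20 (mod 29); (27|29)=-1, (20|29)=+1; sign (−1)^0·-1^4·+1^1 = +1.
(-2185469, -399993 / ℚ) ramifies at {2, 11, 17, 23, 31, ∞}: a division algebra.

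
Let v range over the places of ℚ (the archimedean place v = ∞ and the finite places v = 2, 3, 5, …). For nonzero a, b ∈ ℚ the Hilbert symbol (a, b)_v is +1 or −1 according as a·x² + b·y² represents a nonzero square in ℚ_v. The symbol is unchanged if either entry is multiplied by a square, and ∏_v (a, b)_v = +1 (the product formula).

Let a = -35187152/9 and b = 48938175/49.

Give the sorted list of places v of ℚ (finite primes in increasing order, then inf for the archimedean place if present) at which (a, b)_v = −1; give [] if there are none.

Mod squares: a ≡ -77, b ≡ 143. Check v ∈ {∞, 2, 3, 5, 7, 11, 13}.
v=7: a=7^1·(≡3), b=7^-2·(≡6) mod 7; (3|7)=-1, (6|7)=-1; (−1)^{1·-2·3}·(-1)^-2·(-1)^1 = -1.
v=11: a=11^1·(≡5), b=11^1·(≡6) mod 11; (5|11)=+1, (6|11)=-1; (−1)^{1·1·5}·(+1)^1·(-1)^1 = +1.
v=5: a=5^0·(≡2), b=5^2·(≡3) mod 5; (2|5)=-1, (3|5)=-1; (−1)^{0·2·2}·(-1)^2·(-1)^0 = +1.
v=3: a=3^-2·(≡1), b=3^4·(≡2) mod 3; (1|3)=+1, (2|3)=-1; (−1)^{-2·4·1}·(+1)^4·(-1)^-2 = +1.
v=2: v_2(a)=4, v_2(b)=0; units ≡ 3, 7 (mod 8); ε·ε+αω+βω = 1·1+4·0+0·1 ≡ 1  ⇒  (a,b)_2 = -1.
v=13: a=13^4·(≡9), b=13^3·(≡11) mod 13; (9|13)=+1, (11|13)=-1; (−1)^{4·3·6}·(+1)^3·(-1)^4 = +1.
v=∞: -77 < 0 and 143 > 0  ⇒  (a,b)_∞ = +1.
Ram(-77, 143) = {2, 7}; no ℚ_2-point on the conic.

[2, 7]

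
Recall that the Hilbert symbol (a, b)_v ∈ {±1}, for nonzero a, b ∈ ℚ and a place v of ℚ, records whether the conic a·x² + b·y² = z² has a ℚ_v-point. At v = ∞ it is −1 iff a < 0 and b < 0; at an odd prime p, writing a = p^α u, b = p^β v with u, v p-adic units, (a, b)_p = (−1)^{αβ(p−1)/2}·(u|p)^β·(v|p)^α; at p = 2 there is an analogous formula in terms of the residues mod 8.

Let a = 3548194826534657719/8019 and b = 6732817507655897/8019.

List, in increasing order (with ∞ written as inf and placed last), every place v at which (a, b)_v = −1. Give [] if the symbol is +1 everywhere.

[17, 31]

(a, b) ≡ (4301, 7843) mod (ℚ^×)²; places V = {2, 3, 7, 11, 17, 23, 31, ∞}.
(a,b)_∞: sgn(4301)=+, sgn(7843)=+, so +1.
(a,b)_7: α=6, u≡3; β=6, v≡5 (mod 7); (3|7)=-1, (5|7)=-1; sign (−1)^0·-1^6·-1^6 = +1.
(a,b)_23: α=1, u≡2; β=1, v≡22 (mod 23); (2|23)=+1, (22|23)=-1; sign (−1)^1·+1^1·-1^1 = +1.
(a,b)_11: α=-1, u≡8; β=-1, v≡3 (mod 11); (8|11)=-1, (3|11)=+1; sign (−1)^1·-1^-1·+1^-1 = +1.
(a,b)_17: α=5, u≡16; β=4, v≡6 (mod 17); (16|17)=+1, (6|17)=-1; sign (−1)^0·+1^4·-1^5 = -1.
(a,b)_2: α=0, β=0; u≡5, v≡3 (mod 8); ε(u)ε(v)=0·1, αω(v)=0·1, βω(u)=0·1; sum ≡ 0  ⇒  +1.
(a,b)_3: α=-6, u≡2; β=-6, v≡1 (mod 3); (2|3)=-1, (1|3)=+1; sign (−1)^0·-1^-6·+1^-6 = +1.
(a,b)_31: α=4, u≡15; β=3, v≡10 (mod 31); (15|31)=-1, (10|31)=+1; sign (−1)^0·-1^3·+1^4 = -1.
|Ram(4301, 7843)| = 2, even; anisotropic at {17, 31}.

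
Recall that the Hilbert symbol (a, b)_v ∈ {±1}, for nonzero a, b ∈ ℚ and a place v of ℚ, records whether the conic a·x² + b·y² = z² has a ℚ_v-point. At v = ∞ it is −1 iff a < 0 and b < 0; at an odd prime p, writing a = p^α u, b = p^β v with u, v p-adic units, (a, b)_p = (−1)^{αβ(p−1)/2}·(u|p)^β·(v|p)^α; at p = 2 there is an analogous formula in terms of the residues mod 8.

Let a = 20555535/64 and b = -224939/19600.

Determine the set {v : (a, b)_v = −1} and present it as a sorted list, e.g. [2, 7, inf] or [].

(a, b) ≡ (15015, -11) mod (ℚ^×)²; places V = {2, 3, 5, 7, 11, 13, 37, ∞}.
(a,b)_2: α=-6, β=-4; u≡7, v≡5 (mod 8); ε(u)ε(v)=1·0, αω(v)=-6·1, βω(u)=-4·0; sum ≡ 0  ⇒  +1.
(a,b)_13: α=1, u≡8; β=2, v≡11 (mod 13); (8|13)=-1, (11|13)=-1; sign (−1)^0·-1^2·-1^1 = -1.
(a,b)_7: α=1, u≡5; β=-2, v≡6 (mod 7); (5|7)=-1, (6|7)=-1; sign (−1)^0·-1^-2·-1^1 = -1.
(a,b)_∞: sgn(15015)=+, sgn(-11)=−, so +1.
(a,b)_3: α=1, u≡1; β=0, v≡1 (mod 3); (1|3)=+1, (1|3)=+1; sign (−1)^0·+1^0·+1^1 = +1.
(a,b)_5: α=1, u≡3; β=-2, v≡4 (mod 5); (3|5)=-1, (4|5)=+1; sign (−1)^0·-1^-2·+1^1 = +1.
(a,b)_37: α=2, u≡34; β=0, v≡9 (mod 37); (34|37)=+1, (9|37)=+1; sign (−1)^0·+1^0·+1^2 = +1.
(a,b)_11: α=1, u≡3; β=3, v≡2 (mod 11); (3|11)=+1, (2|11)=-1; sign (−1)^1·+1^3·-1^1 = +1.
(15015, -11 / ℚ) ramifies at {7, 13}: a division algebra.

[7, 13]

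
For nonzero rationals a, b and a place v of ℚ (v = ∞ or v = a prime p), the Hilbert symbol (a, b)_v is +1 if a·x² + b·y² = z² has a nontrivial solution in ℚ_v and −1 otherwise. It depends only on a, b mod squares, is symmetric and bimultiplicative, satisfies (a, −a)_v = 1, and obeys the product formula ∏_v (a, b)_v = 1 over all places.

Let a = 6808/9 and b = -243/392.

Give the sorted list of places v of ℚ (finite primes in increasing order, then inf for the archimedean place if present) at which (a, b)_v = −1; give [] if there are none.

[23, 37]

Mod squares: a ≡ 1702, b ≡ -6. Check v ∈ {∞, 2, 3, 7, 23, 37}.
v=7: a=7^0·(≡2), b=7^-2·(≡2) mod 7; (2|7)=+1, (2|7)=+1; (−1)^{0·-2·3}·(+1)^-2·(+1)^0 = +1.
v=37: a=37^1·(≡4), b=37^0·(≡31) mod 37; (4|37)=+1, (31|37)=-1; (−1)^{1·0·18}·(+1)^0·(-1)^1 = -1.
v=∞: 1702 > 0 and -6 < 0  ⇒  (a,b)_∞ = +1.
v=3: a=3^-2·(≡1), b=3^5·(≡1) mod 3; (1|3)=+1, (1|3)=+1; (−1)^{-2·5·1}·(+1)^5·(+1)^-2 = +1.
v=2: v_2(a)=3, v_2(b)=-3; units ≡ 3, 5 (mod 8); ε·ε+αω+βω = 1·0+3·1+-3·1 ≡ 0  ⇒  (a,b)_2 = +1.
v=23: a=23^1·(≡15), b=23^0·(≡10) mod 23; (15|23)=-1, (10|23)=-1; (−1)^{1·0·11}·(-1)^0·(-1)^1 = -1.
|Ram(1702, -6)| = 2, even; anisotropic at {23, 37}.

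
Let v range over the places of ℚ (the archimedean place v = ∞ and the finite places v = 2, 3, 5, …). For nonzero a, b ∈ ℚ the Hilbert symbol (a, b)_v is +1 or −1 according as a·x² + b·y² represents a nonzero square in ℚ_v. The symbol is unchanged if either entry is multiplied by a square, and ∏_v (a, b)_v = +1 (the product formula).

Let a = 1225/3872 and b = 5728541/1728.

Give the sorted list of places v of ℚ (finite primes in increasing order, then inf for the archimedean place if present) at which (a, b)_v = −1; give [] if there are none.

Mod squares: a ≡ 2, b ≡ 663. Check v ∈ {∞, 2, 3, 5, 7, 11, 13, 17, 23}.
v=3: a=3^0·(≡2), b=3^-3·(≡2) mod 3; (2|3)=-1, (2|3)=-1; (−1)^{0·-3·1}·(-1)^-3·(-1)^0 = -1.
v=11: a=11^-2·(≡7), b=11^0·(≡5) mod 11; (7|11)=-1, (5|11)=+1; (−1)^{-2·0·5}·(-1)^0·(+1)^-2 = +1.
v=7: a=7^2·(≡4), b=7^2·(≡5) mod 7; (4|7)=+1, (5|7)=-1; (−1)^{2·2·3}·(+1)^2·(-1)^2 = +1.
v=13: a=13^0·(≡5), b=13^1·(≡4) mod 13; (5|13)=-1, (4|13)=+1; (−1)^{0·1·6}·(-1)^1·(+1)^0 = -1.
v=23: a=23^0·(≡18), b=23^2·(≡14) mod 23; (18|23)=+1, (14|23)=-1; (−1)^{0·2·11}·(+1)^2·(-1)^0 = +1.
v=2: v_2(a)=-5, v_2(b)=-6; units ≡ 1, 7 (mod 8); ε·ε+αω+βω = 0·1+-5·0+-6·0 ≡ 0  ⇒  (a,b)_2 = +1.
v=5: a=5^2·(≡2), b=5^0·(≡2) mod 5; (2|5)=-1, (2|5)=-1; (−1)^{2·0·2}·(-1)^0·(-1)^2 = +1.
v=17: a=17^0·(≡4), b=17^1·(≡3) mod 17; (4|17)=+1, (3|17)=-1; (−1)^{0·1·8}·(+1)^1·(-1)^0 = +1.
v=∞: 2 > 0 and 663 > 0  ⇒  (a,b)_∞ = +1.
(2, 663 / ℚ) ramifies at {3, 13}: a division algebra.

[3, 13]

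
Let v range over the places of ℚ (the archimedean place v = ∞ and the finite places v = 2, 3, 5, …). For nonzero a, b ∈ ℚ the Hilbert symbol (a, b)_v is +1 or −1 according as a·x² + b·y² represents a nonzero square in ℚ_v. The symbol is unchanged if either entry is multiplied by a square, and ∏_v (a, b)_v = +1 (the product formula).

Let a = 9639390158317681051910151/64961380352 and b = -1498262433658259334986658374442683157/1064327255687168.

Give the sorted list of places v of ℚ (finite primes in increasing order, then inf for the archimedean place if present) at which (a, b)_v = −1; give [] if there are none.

Mod squares: a ≡ 798, b ≡ -1227786. Check v ∈ {∞, 2, 3, 7, 11, 19, 23, 31, 41}.
v=3: a=3^1·(≡2), b=3^1·(≡1) mod 3; (2|3)=-1, (1|3)=+1; (−1)^{1·1·1}·(-1)^1·(+1)^1 = +1.
v=31: a=31^2·(≡22), b=31^3·(≡21) mod 31; (22|31)=-1, (21|31)=-1; (−1)^{2·3·15}·(-1)^3·(-1)^2 = -1.
v=19: a=19^3·(≡7), b=19^4·(≡8) mod 19; (7|19)=+1, (8|19)=-1; (−1)^{3·4·9}·(+1)^4·(-1)^3 = -1.
v=11: a=11^-2·(≡8), b=11^-2·(≡9) mod 11; (8|11)=-1, (9|11)=+1; (−1)^{-2·-2·5}·(-1)^-2·(+1)^-2 = +1.
v=∞: 798 > 0 and -1227786 < 0  ⇒  (a,b)_∞ = +1.
v=7: a=7^1·(≡2), b=7^1·(≡2) mod 7; (2|7)=+1, (2|7)=+1; (−1)^{1·1·3}·(+1)^1·(+1)^1 = -1.
v=41: a=41^2·(≡26), b=41^3·(≡32) mod 41; (26|41)=-1, (32|41)=+1; (−1)^{2·3·20}·(-1)^3·(+1)^2 = -1.
v=23: a=23^10·(≡6), b=23^15·(≡18) mod 23; (6|23)=+1, (18|23)=+1; (−1)^{10·15·11}·(+1)^15·(+1)^10 = +1.
v=2: v_2(a)=-29, v_2(b)=-43; units ≡ 7, 3 (mod 8); ε·ε+αω+βω = 1·1+-29·1+-43·0 ≡ 0  ⇒  (a,b)_2 = +1.
|Ram(798, -1227786)| = 4, even; anisotropic at {7, 19, 31, 41}.

[7, 19, 31, 41]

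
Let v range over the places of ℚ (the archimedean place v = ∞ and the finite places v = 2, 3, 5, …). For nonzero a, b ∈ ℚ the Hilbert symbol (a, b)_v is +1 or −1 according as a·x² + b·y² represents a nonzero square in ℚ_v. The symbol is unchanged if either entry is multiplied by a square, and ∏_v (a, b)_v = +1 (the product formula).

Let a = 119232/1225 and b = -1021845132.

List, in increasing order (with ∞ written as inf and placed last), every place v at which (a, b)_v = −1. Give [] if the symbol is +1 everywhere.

(a, b) ≡ (23, -350427) mod (ℚ^×)²; places V = {2, 3, 5, 7, 11, 23, 37, 41, ∞}.
(a,b)_∞: sgn(23)=+, sgn(-350427)=−, so +1.
(a,b)_5: α=-2, u≡3; β=0, v≡3 (mod 5); (3|5)=-1, (3|5)=-1; sign (−1)^0·-1^0·-1^-2 = +1.
(a,b)_7: α=-2, u≡2; β=1, v≡5 (mod 7); (2|7)=+1, (5|7)=-1; sign (−1)^0·+1^1·-1^-2 = +1.
(a,b)_23: α=1, u≡13; β=0, v≡18 (mod 23); (13|23)=+1, (18|23)=+1; sign (−1)^0·+1^0·+1^1 = +1.
(a,b)_11: α=0, u≡9; β=1, v≡10 (mod 11); (9|11)=+1, (10|11)=-1; sign (−1)^0·+1^1·-1^0 = +1.
(a,b)_37: α=0, u≡23; β=1, v≡30 (mod 37); (23|37)=-1, (30|37)=+1; sign (−1)^0·-1^1·+1^0 = -1.
(a,b)_3: α=4, u≡2; β=7, v≡2 (mod 3); (2|3)=-1, (2|3)=-1; sign (−1)^0·-1^7·-1^4 = -1.
(a,b)_2: α=6, β=2; u≡7, v≡5 (mod 8); ε(u)ε(v)=1·0, αω(v)=6·1, βω(u)=2·0; sum ≡ 0  ⇒  +1.
(a,b)_41: α=0, u≡32; β=1, v≡28 (mod 41); (32|41)=+1, (28|41)=-1; sign (−1)^0·+1^1·-1^0 = +1.
(23, -350427 / ℚ) ramifies at {3, 37}: a division algebra.

[3, 37]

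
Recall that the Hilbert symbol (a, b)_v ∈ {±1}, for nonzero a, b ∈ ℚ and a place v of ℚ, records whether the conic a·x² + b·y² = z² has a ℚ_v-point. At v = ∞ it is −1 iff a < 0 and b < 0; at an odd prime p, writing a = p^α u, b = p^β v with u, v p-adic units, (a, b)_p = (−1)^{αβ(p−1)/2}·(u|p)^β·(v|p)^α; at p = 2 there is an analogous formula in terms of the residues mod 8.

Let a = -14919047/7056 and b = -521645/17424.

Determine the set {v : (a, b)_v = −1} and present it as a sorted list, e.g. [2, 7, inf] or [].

(a, b) ≡ (-143, -5) mod (ℚ^×)²; places V = {2, 3, 5, 7, 11, 13, 17, 19, ∞}.
(a,b)_2: α=-4, β=-4; u≡1, v≡3 (mod 8); ε(u)ε(v)=0·1, αω(v)=-4·1, βω(u)=-4·0; sum ≡ 0  ⇒  +1.
(a,b)_5: α=0, u≡3; β=1, v≡4 (mod 5); (3|5)=-1, (4|5)=+1; sign (−1)^0·-1^1·+1^0 = -1.
(a,b)_19: α=2, u≡16; β=2, v≡18 (mod 19); (16|19)=+1, (18|19)=-1; sign (−1)^0·+1^2·-1^2 = +1.
(a,b)_7: α=-2, u≡1; β=0, v≡2 (mod 7); (1|7)=+1, (2|7)=+1; sign (−1)^0·+1^0·+1^-2 = +1.
(a,b)_3: α=-2, u≡1; β=-2, v≡1 (mod 3); (1|3)=+1, (1|3)=+1; sign (−1)^0·+1^-2·+1^-2 = +1.
(a,b)_∞: sgn(-143)=−, sgn(-5)=−, so -1.
(a,b)_17: α=2, u≡6; β=2, v≡3 (mod 17); (6|17)=-1, (3|17)=-1; sign (−1)^0·-1^2·-1^2 = +1.
(a,b)_13: α=1, u≡6; β=0, v≡8 (mod 13); (6|13)=-1, (8|13)=-1; sign (−1)^0·-1^0·-1^1 = -1.
(a,b)_11: α=1, u≡9; β=-2, v≡8 (mod 11); (9|11)=+1, (8|11)=-1; sign (−1)^0·+1^-2·-1^1 = -1.
|Ram(-143, -5)| = 4, even; anisotropic at {5, 11, 13, ∞}.

[5, 11, 13, inf]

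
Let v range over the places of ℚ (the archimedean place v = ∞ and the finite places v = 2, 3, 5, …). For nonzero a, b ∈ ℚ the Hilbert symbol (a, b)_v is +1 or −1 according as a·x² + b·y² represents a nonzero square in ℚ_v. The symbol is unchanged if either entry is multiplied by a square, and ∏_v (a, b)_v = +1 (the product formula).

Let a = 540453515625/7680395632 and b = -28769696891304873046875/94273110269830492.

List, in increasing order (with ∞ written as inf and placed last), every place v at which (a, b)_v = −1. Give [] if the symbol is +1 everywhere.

[2, 7, 29, 31]

Mod squares: a ≡ 119567, b ≡ -133. Check v ∈ {∞, 2, 3, 5, 7, 11, 13, 19, 29, 31}.
v=31: a=31^1·(≡22), b=31^2·(≡6) mod 31; (22|31)=-1, (6|31)=-1; (−1)^{1·2·15}·(-1)^2·(-1)^1 = -1.
v=11: a=11^0·(≡7), b=11^-2·(≡10) mod 11; (7|11)=-1, (10|11)=-1; (−1)^{0·-2·5}·(-1)^-2·(-1)^0 = +1.
v=3: a=3^4·(≡2), b=3^12·(≡2) mod 3; (2|3)=-1, (2|3)=-1; (−1)^{4·12·1}·(-1)^12·(-1)^4 = +1.
v=29: a=29^1·(≡28), b=29^2·(≡15) mod 29; (28|29)=+1, (15|29)=-1; (−1)^{1·2·14}·(+1)^2·(-1)^1 = -1.
v=19: a=19^1·(≡6), b=19^3·(≡18) mod 19; (6|19)=+1, (18|19)=-1; (−1)^{1·3·9}·(+1)^3·(-1)^1 = +1.
v=2: v_2(a)=-4, v_2(b)=-2; units ≡ 7, 3 (mod 8); ε·ε+αω+βω = 1·1+-4·1+-2·0 ≡ 1  ⇒  (a,b)_2 = -1.
v=7: a=7^-5·(≡1), b=7^-9·(≡4) mod 7; (1|7)=+1, (4|7)=+1; (−1)^{-5·-9·3}·(+1)^-9·(+1)^-5 = -1.
v=∞: 119567 > 0 and -133 < 0  ⇒  (a,b)_∞ = +1.
v=5: a=5^8·(≡3), b=5^10·(≡3) mod 5; (3|5)=-1, (3|5)=-1; (−1)^{8·10·2}·(-1)^10·(-1)^8 = +1.
v=13: a=13^-4·(≡7), b=13^-6·(≡10) mod 13; (7|13)=-1, (10|13)=+1; (−1)^{-4·-6·6}·(-1)^-6·(+1)^-4 = +1.
|Ram(119567, -133)| = 4, even; anisotropic at {2, 7, 29, 31}.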